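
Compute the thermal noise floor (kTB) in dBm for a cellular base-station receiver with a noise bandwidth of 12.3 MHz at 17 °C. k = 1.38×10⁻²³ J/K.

−103.1 dBm

T = 17 °C + 273.15 = 290.15 K
P_n = kTB = 1.38×10⁻²³ × 290.15 × 1.23×10⁷ = 4.93×10⁻¹⁴ W
In dBm: 10 log₁₀(4.93×10⁻¹⁴ / 10⁻³) = −103.1 dBm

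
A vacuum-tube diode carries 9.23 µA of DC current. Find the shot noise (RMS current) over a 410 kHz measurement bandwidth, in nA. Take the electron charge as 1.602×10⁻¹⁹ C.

I_n = √(2qI·B)
2qI·B = 2 × 1.602×10⁻¹⁹ × 9.23×10⁻⁶ × 4.10×10⁵ = 1.21×10⁻¹⁸ A²
I_n = √(1.21×10⁻¹⁸) = 1.10×10⁻⁹ A = 1.10 nA

1.10 nA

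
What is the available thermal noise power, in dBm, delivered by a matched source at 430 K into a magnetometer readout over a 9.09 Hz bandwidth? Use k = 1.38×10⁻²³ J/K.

P_n = kTB = 1.38×10⁻²³ × 430 × 9.09×10⁰ = 5.39×10⁻²⁰ W
In dBm: 10 log₁₀(5.39×10⁻²⁰ / 10⁻³) = −162.7 dBm

−162.7 dBm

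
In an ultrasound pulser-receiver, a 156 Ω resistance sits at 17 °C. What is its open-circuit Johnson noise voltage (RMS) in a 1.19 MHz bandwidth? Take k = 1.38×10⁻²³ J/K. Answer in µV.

1.72 µV

T = 17 °C + 273.15 = 290.15 K
V_n = √(4kTRB)
4kTRB = 4 × 1.38×10⁻²³ × 290.15 × 1.56×10² × 1.19×10⁶ = 2.97×10⁻¹² V²
V_n = √(2.97×10⁻¹²) = 1.72×10⁻⁶ V = 1.72 µV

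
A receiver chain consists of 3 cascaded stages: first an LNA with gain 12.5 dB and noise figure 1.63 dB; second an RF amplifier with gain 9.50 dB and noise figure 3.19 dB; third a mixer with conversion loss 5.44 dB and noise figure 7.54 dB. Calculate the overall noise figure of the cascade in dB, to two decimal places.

Convert to linear (a loss of L dB is a gain of −L dB): F_i = 10^(NF_i/10), G_i = 10^(G_i,dB/10)
  Stage 1: F_1 = 10^(1.63/10) = 1.455, G_1 = 10^(12.5/10) = 17.78
  Stage 2: F_2 = 10^(3.19/10) = 2.084, G_2 = 10^(9.50/10) = 8.913
  Stage 3: F_3 = 10^(7.54/10) = 5.675, G_3 = 10^(−5.44/10) = 0.2858
Friis cascade:
  F = 1.455 + (2.084 − 1)/17.78 + (5.675 − 1)/158.5 = 1.546
NF = 10 log₁₀(1.546) = 1.89 dB

1.89 dB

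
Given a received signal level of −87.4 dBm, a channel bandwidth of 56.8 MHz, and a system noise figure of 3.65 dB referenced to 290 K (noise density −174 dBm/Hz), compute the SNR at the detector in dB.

5.4 dB

Noise floor: N = −174 + 10 log₁₀(B) + NF
10 log₁₀(5.68×10⁷) = 77.54 dB
N = −174 + 77.54 + 3.65 = −92.81 dBm
SNR = P_sig − N = −87.4 − (−92.81) = 5.41 dB → 5.4 dB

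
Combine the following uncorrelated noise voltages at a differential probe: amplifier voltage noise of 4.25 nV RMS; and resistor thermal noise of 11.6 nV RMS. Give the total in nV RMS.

Uncorrelated sources add in power (mean-square): V_tot = √(ΣV_i²)
V_tot = √[(4.25×10⁻⁹)² + (1.16×10⁻⁸)²] = 1.24×10⁻⁸ V = 12.4 nV

12.4 nV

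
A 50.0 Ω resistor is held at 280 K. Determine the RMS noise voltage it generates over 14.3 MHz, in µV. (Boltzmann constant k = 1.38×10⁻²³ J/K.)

3.32 µV

V_n = √(4kTRB)
4kTRB = 4 × 1.38×10⁻²³ × 280 × 5.00×10¹ × 1.43×10⁷ = 1.11×10⁻¹¹ V²
V_n = √(1.11×10⁻¹¹) = 3.32×10⁻⁶ V = 3.32 µV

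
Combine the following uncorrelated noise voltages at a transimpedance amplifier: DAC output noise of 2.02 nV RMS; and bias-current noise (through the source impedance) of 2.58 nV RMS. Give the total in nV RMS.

3.28 nV

Uncorrelated sources add in power (mean-square): V_tot = √(ΣV_i²)
V_tot = √[(2.02×10⁻⁹)² + (2.58×10⁻⁹)²] = 3.28×10⁻⁹ V = 3.28 nV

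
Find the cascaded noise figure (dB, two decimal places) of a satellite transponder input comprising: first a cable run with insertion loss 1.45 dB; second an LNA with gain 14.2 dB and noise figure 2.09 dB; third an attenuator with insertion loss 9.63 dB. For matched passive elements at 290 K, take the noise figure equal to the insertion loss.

Convert to linear (a loss of L dB is a gain of −L dB): F_i = 10^(NF_i/10), G_i = 10^(G_i,dB/10)
  Stage 1: F_1 = 10^(1.45/10) = 1.396, G_1 = 10^(−1.45/10) = 0.7161
  Stage 2: F_2 = 10^(2.09/10) = 1.618, G_2 = 10^(14.2/10) = 26.30
  Stage 3: F_3 = 10^(9.63/10) = 9.183, G_3 = 10^(−9.63/10) = 0.1089
Friis cascade:
  F = 1.396 + (1.618 − 1)/0.7161 + (9.183 − 1)/18.84 = 2.694
NF = 10 log₁₀(2.694) = 4.30 dB

4.30 dB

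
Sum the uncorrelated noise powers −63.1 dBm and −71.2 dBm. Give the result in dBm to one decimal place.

Convert to linear, add, convert back:
P₁ = 4.90×10⁻¹⁰ W, P₂ = 7.59×10⁻¹¹ W
P_tot = 5.66×10⁻¹⁰ W → 10 log₁₀(P_tot / 10⁻³) = −62.5 dBm

−62.5 dBm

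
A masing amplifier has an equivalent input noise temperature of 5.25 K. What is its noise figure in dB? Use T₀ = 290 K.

F = 1 + T_e/T₀ = 1 + 5.25/290 = 1.0181
NF = 10 log₁₀(1.0181) = 0.078 dB

0.078 dB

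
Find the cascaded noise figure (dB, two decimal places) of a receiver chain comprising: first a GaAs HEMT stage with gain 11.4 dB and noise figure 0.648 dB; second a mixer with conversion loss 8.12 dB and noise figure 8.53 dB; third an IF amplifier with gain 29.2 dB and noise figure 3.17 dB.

3.24 dB

Convert to linear (a loss of L dB is a gain of −L dB): F_i = 10^(NF_i/10), G_i = 10^(G_i,dB/10)
  Stage 1: F_1 = 10^(0.648/10) = 1.161, G_1 = 10^(11.4/10) = 13.80
  Stage 2: F_2 = 10^(8.53/10) = 7.129, G_2 = 10^(−8.12/10) = 0.1542
  Stage 3: F_3 = 10^(3.17/10) = 2.075, G_3 = 10^(29.2/10) = 831.8
Friis cascade:
  F = 1.161 + (7.129 − 1)/13.80 + (2.075 − 1)/2.128 = 2.110
NF = 10 log₁₀(2.110) = 3.24 dB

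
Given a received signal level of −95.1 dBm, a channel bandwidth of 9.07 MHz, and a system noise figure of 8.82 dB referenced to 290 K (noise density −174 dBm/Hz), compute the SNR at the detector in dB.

Noise floor: N = −174 + 10 log₁₀(B) + NF
10 log₁₀(9.07×10⁶) = 69.58 dB
N = −174 + 69.58 + 8.82 = −95.60 dBm
SNR = P_sig − N = −95.1 − (−95.60) = 0.50 dB → 0.5 dB

0.5 dB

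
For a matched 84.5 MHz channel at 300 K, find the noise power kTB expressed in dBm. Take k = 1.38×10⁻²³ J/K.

−94.6 dBm

P_n = kTB = 1.38×10⁻²³ × 300 × 8.45×10⁷ = 3.50×10⁻¹³ W
In dBm: 10 log₁₀(3.50×10⁻¹³ / 10⁻³) = −94.6 dBm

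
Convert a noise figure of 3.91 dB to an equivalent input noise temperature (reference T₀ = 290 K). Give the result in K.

F = 10^(3.91/10) = 2.46037
T_e = (F − 1)·T₀ = (2.46037 − 1) × 290 = 424 K

424 K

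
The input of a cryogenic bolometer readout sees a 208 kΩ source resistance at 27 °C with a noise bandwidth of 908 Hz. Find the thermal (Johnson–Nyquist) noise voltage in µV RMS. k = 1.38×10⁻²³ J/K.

1.77 µV

T = 27 °C + 273.15 = 300.15 K
V_n = √(4kTRB)
4kTRB = 4 × 1.38×10⁻²³ × 300.15 × 2.08×10⁵ × 9.08×10² = 3.13×10⁻¹² V²
V_n = √(3.13×10⁻¹²) = 1.77×10⁻⁶ V = 1.77 µV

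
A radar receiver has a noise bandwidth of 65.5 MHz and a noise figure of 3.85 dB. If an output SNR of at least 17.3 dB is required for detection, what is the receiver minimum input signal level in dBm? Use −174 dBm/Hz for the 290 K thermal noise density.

−74.7 dBm

Sensitivity = −174 + 10 log₁₀(B) + NF + SNR_min
= −174 + 78.16 + 3.85 + 17.3
= −74.69 dBm → −74.7 dBm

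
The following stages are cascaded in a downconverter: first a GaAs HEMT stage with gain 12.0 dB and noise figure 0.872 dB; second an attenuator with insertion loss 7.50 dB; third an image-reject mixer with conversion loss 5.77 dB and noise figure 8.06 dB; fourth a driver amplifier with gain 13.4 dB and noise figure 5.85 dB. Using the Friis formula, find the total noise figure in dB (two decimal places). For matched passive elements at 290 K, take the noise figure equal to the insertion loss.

8.60 dB

Convert to linear (a loss of L dB is a gain of −L dB): F_i = 10^(NF_i/10), G_i = 10^(G_i,dB/10)
  Stage 1: F_1 = 10^(0.872/10) = 1.222, G_1 = 10^(12.0/10) = 15.85
  Stage 2: F_2 = 10^(7.50/10) = 5.623, G_2 = 10^(−7.50/10) = 0.1778
  Stage 3: F_3 = 10^(8.06/10) = 6.397, G_3 = 10^(−5.77/10) = 0.2649
  Stage 4: F_4 = 10^(5.85/10) = 3.846, G_4 = 10^(13.4/10) = 21.88
Friis cascade:
  F = 1.222 + (5.623 − 1)/15.85 + (6.397 − 1)/2.818 + (3.846 − 1)/0.7464 = 7.242
NF = 10 log₁₀(7.242) = 8.60 dB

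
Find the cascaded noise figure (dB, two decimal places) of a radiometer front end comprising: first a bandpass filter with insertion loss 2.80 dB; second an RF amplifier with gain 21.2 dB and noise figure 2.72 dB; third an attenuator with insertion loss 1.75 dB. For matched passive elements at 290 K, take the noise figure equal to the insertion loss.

Convert to linear (a loss of L dB is a gain of −L dB): F_i = 10^(NF_i/10), G_i = 10^(G_i,dB/10)
  Stage 1: F_1 = 10^(2.80/10) = 1.905, G_1 = 10^(−2.80/10) = 0.5248
  Stage 2: F_2 = 10^(2.72/10) = 1.871, G_2 = 10^(21.2/10) = 131.8
  Stage 3: F_3 = 10^(1.75/10) = 1.496, G_3 = 10^(−1.75/10) = 0.6683
Friis cascade:
  F = 1.905 + (1.871 − 1)/0.5248 + (1.496 − 1)/69.18 = 3.572
NF = 10 log₁₀(3.572) = 5.53 dB

5.53 dB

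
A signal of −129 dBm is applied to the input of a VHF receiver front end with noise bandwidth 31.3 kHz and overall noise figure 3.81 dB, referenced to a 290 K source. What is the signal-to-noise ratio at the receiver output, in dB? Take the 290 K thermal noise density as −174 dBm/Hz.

Noise floor: N = −174 + 10 log₁₀(B) + NF
10 log₁₀(3.13×10⁴) = 44.96 dB
N = −174 + 44.96 + 3.81 = −125.23 dBm
SNR = P_sig − N = −129 − (−125.23) = −3.77 dB → −3.8 dB

−3.8 dB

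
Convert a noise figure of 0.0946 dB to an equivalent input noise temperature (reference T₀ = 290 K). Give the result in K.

F = 10^(0.0946/10) = 1.02202
T_e = (F − 1)·T₀ = (1.02202 − 1) × 290 = 6.39 K

6.39 K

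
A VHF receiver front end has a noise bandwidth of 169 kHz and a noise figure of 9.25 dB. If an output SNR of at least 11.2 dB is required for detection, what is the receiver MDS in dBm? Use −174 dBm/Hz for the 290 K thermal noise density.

Sensitivity = −174 + 10 log₁₀(B) + NF + SNR_min
= −174 + 52.28 + 9.25 + 11.2
= −101.27 dBm → −101.3 dBm

−101.3 dBm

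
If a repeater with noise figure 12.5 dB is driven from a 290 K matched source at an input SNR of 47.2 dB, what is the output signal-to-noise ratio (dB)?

34.7 dB

By definition F = SNR_in/SNR_out, so in dB: SNR_out = SNR_in − NF
SNR_out = 47.2 − 12.5 = 34.7 dB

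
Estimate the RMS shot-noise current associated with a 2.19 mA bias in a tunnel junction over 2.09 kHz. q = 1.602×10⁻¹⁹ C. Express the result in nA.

1.21 nA

I_n = √(2qI·B)
2qI·B = 2 × 1.602×10⁻¹⁹ × 2.19×10⁻³ × 2.09×10³ = 1.47×10⁻¹⁸ A²
I_n = √(1.47×10⁻¹⁸) = 1.21×10⁻⁹ A = 1.21 nA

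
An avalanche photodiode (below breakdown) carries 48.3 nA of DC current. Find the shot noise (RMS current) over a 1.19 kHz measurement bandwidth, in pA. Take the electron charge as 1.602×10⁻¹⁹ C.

4.29 pA

I_n = √(2qI·B)
2qI·B = 2 × 1.602×10⁻¹⁹ × 4.83×10⁻⁸ × 1.19×10³ = 1.84×10⁻²³ A²
I_n = √(1.84×10⁻²³) = 4.29×10⁻¹² A = 4.29 pA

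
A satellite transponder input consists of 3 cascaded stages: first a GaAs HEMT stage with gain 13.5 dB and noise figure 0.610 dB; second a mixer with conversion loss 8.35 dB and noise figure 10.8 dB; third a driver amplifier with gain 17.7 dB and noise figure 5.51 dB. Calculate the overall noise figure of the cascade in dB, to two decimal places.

Convert to linear (a loss of L dB is a gain of −L dB): F_i = 10^(NF_i/10), G_i = 10^(G_i,dB/10)
  Stage 1: F_1 = 10^(0.610/10) = 1.151, G_1 = 10^(13.5/10) = 22.39
  Stage 2: F_2 = 10^(10.8/10) = 12.02, G_2 = 10^(−8.35/10) = 0.1462
  Stage 3: F_3 = 10^(5.51/10) = 3.556, G_3 = 10^(17.7/10) = 58.88
Friis cascade:
  F = 1.151 + (12.02 − 1)/22.39 + (3.556 − 1)/3.273 = 2.424
NF = 10 log₁₀(2.424) = 3.85 dB

3.85 dB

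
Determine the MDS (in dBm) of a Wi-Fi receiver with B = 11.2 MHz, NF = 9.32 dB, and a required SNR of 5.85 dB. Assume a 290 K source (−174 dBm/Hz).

Sensitivity = −174 + 10 log₁₀(B) + NF + SNR_min
= −174 + 70.49 + 9.32 + 5.85
= −88.34 dBm → −88.3 dBm

−88.3 dBm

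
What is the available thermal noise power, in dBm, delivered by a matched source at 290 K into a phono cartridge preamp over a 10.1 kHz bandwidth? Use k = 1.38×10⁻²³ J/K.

P_n = kTB = 1.38×10⁻²³ × 290 × 1.01×10⁴ = 4.04×10⁻¹⁷ W
In dBm: 10 log₁₀(4.04×10⁻¹⁷ / 10⁻³) = −133.9 dBm

−133.9 dBm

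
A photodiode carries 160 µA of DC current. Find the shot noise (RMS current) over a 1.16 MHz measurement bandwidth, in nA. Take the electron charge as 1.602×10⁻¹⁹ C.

7.71 nA

I_n = √(2qI·B)
2qI·B = 2 × 1.602×10⁻¹⁹ × 1.60×10⁻⁴ × 1.16×10⁶ = 5.95×10⁻¹⁷ A²
I_n = √(5.95×10⁻¹⁷) = 7.71×10⁻⁹ A = 7.71 nA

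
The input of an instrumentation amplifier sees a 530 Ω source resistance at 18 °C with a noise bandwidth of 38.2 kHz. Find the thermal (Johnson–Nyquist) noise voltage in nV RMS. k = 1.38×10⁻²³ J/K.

T = 18 °C + 273.15 = 291.15 K
V_n = √(4kTRB)
4kTRB = 4 × 1.38×10⁻²³ × 291.15 × 5.30×10² × 3.82×10⁴ = 3.25×10⁻¹³ V²
V_n = √(3.25×10⁻¹³) = 5.70×10⁻⁷ V = 570 nV

570 nV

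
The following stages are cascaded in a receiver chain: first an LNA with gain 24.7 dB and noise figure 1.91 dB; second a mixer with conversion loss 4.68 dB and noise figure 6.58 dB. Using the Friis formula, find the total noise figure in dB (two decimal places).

1.94 dB

Convert to linear (a loss of L dB is a gain of −L dB): F_i = 10^(NF_i/10), G_i = 10^(G_i,dB/10)
  Stage 1: F_1 = 10^(1.91/10) = 1.552, G_1 = 10^(24.7/10) = 295.1
  Stage 2: F_2 = 10^(6.58/10) = 4.550, G_2 = 10^(−4.68/10) = 0.3404
Friis cascade:
  F = 1.552 + (4.550 − 1)/295.1 = 1.564
NF = 10 log₁₀(1.564) = 1.94 dB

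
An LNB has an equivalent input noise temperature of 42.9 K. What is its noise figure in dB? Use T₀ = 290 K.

0.599 dB

F = 1 + T_e/T₀ = 1 + 42.9/290 = 1.14793
NF = 10 log₁₀(1.14793) = 0.599 dB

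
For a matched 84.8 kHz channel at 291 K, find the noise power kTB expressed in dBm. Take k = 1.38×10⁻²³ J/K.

−124.7 dBm

P_n = kTB = 1.38×10⁻²³ × 291 × 8.48×10⁴ = 3.41×10⁻¹⁶ W
In dBm: 10 log₁₀(3.41×10⁻¹⁶ / 10⁻³) = −124.7 dBm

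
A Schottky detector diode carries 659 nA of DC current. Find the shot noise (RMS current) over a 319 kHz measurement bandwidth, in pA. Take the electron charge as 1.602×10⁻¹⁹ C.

260 pA

I_n = √(2qI·B)
2qI·B = 2 × 1.602×10⁻¹⁹ × 6.59×10⁻⁷ × 3.19×10⁵ = 6.74×10⁻²⁰ A²
I_n = √(6.74×10⁻²⁰) = 2.60×10⁻¹⁰ A = 260 pA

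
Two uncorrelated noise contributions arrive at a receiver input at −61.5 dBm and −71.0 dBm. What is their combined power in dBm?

Convert to linear, add, convert back:
P₁ = 7.08×10⁻¹⁰ W, P₂ = 7.94×10⁻¹¹ W
P_tot = 7.87×10⁻¹⁰ W → 10 log₁₀(P_tot / 10⁻³) = −61.0 dBm

−61.0 dBm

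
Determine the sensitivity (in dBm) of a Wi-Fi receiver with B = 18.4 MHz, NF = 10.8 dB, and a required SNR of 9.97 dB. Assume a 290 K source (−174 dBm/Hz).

Sensitivity = −174 + 10 log₁₀(B) + NF + SNR_min
= −174 + 72.65 + 10.8 + 9.97
= −80.58 dBm → −80.6 dBm

−80.6 dBm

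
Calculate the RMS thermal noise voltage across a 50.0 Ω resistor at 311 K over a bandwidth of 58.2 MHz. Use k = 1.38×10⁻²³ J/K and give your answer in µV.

7.07 µV

V_n = √(4kTRB)
4kTRB = 4 × 1.38×10⁻²³ × 311 × 5.00×10¹ × 5.82×10⁷ = 5.00×10⁻¹¹ V²
V_n = √(5.00×10⁻¹¹) = 7.07×10⁻⁶ V = 7.07 µV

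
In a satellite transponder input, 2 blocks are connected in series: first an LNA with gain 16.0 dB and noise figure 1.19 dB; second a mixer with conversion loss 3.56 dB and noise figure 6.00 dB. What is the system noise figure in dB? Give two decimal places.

Convert to linear (a loss of L dB is a gain of −L dB): F_i = 10^(NF_i/10), G_i = 10^(G_i,dB/10)
  Stage 1: F_1 = 10^(1.19/10) = 1.315, G_1 = 10^(16.0/10) = 39.81
  Stage 2: F_2 = 10^(6.00/10) = 3.981, G_2 = 10^(−3.56/10) = 0.4406
Friis cascade:
  F = 1.315 + (3.981 − 1)/39.81 = 1.390
NF = 10 log₁₀(1.390) = 1.43 dB

1.43 dB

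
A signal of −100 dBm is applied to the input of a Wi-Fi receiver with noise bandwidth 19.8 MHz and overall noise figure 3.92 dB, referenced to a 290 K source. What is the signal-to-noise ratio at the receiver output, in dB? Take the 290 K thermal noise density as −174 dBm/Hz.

Noise floor: N = −174 + 10 log₁₀(B) + NF
10 log₁₀(1.98×10⁷) = 72.97 dB
N = −174 + 72.97 + 3.92 = −97.11 dBm
SNR = P_sig − N = −100 − (−97.11) = −2.89 dB → −2.9 dB

−2.9 dB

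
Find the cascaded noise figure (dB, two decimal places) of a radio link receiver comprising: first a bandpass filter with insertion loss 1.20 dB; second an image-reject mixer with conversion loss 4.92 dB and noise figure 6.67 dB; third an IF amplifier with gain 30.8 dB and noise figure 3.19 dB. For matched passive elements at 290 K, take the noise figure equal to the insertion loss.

10.24 dB

Convert to linear (a loss of L dB is a gain of −L dB): F_i = 10^(NF_i/10), G_i = 10^(G_i,dB/10)
  Stage 1: F_1 = 10^(1.20/10) = 1.318, G_1 = 10^(−1.20/10) = 0.7586
  Stage 2: F_2 = 10^(6.67/10) = 4.645, G_2 = 10^(−4.92/10) = 0.3221
  Stage 3: F_3 = 10^(3.19/10) = 2.084, G_3 = 10^(30.8/10) = 1202
Friis cascade:
  F = 1.318 + (4.645 − 1)/0.7586 + (2.084 − 1)/0.2443 = 10.56
NF = 10 log₁₀(10.56) = 10.24 dB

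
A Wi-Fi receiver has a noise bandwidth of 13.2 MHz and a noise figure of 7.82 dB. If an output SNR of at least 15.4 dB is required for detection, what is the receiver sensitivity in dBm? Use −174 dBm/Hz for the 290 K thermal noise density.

Sensitivity = −174 + 10 log₁₀(B) + NF + SNR_min
= −174 + 71.21 + 7.82 + 15.4
= −79.57 dBm → −79.6 dBm

−79.6 dBm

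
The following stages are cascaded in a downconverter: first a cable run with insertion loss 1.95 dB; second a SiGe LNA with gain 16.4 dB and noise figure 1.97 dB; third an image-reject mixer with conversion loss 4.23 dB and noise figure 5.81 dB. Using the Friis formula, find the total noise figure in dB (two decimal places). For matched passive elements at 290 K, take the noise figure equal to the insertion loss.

4.09 dB

Convert to linear (a loss of L dB is a gain of −L dB): F_i = 10^(NF_i/10), G_i = 10^(G_i,dB/10)
  Stage 1: F_1 = 10^(1.95/10) = 1.567, G_1 = 10^(−1.95/10) = 0.6383
  Stage 2: F_2 = 10^(1.97/10) = 1.574, G_2 = 10^(16.4/10) = 43.65
  Stage 3: F_3 = 10^(5.81/10) = 3.811, G_3 = 10^(−4.23/10) = 0.3776
Friis cascade:
  F = 1.567 + (1.574 − 1)/0.6383 + (3.811 − 1)/27.86 = 2.567
NF = 10 log₁₀(2.567) = 4.09 dB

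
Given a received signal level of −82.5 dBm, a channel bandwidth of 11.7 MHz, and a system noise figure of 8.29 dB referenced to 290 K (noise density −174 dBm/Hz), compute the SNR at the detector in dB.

Noise floor: N = −174 + 10 log₁₀(B) + NF
10 log₁₀(1.17×10⁷) = 70.68 dB
N = −174 + 70.68 + 8.29 = −95.03 dBm
SNR = P_sig − N = −82.5 − (−95.03) = 12.53 dB → 12.5 dB

12.5 dB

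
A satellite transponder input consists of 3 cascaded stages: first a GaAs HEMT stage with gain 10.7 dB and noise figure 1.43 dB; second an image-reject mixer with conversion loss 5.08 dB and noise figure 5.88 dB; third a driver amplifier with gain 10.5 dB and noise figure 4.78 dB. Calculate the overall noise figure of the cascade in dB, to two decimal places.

Convert to linear (a loss of L dB is a gain of −L dB): F_i = 10^(NF_i/10), G_i = 10^(G_i,dB/10)
  Stage 1: F_1 = 10^(1.43/10) = 1.390, G_1 = 10^(10.7/10) = 11.75
  Stage 2: F_2 = 10^(5.88/10) = 3.873, G_2 = 10^(−5.08/10) = 0.3105
  Stage 3: F_3 = 10^(4.78/10) = 3.006, G_3 = 10^(10.5/10) = 11.22
Friis cascade:
  F = 1.390 + (3.873 − 1)/11.75 + (3.006 − 1)/3.648 = 2.184
NF = 10 log₁₀(2.184) = 3.39 dB

3.39 dB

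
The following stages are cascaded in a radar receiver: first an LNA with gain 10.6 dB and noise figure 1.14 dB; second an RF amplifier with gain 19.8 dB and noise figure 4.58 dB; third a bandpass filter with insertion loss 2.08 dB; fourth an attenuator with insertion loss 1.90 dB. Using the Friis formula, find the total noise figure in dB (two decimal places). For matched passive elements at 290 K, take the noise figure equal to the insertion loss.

Convert to linear (a loss of L dB is a gain of −L dB): F_i = 10^(NF_i/10), G_i = 10^(G_i,dB/10)
  Stage 1: F_1 = 10^(1.14/10) = 1.300, G_1 = 10^(10.6/10) = 11.48
  Stage 2: F_2 = 10^(4.58/10) = 2.871, G_2 = 10^(19.8/10) = 95.50
  Stage 3: F_3 = 10^(2.08/10) = 1.614, G_3 = 10^(−2.08/10) = 0.6194
  Stage 4: F_4 = 10^(1.90/10) = 1.549, G_4 = 10^(−1.90/10) = 0.6457
Friis cascade:
  F = 1.300 + (2.871 − 1)/11.48 + (1.614 − 1)/1096 + (1.549 − 1)/679.2 = 1.464
NF = 10 log₁₀(1.464) = 1.66 dB

1.66 dB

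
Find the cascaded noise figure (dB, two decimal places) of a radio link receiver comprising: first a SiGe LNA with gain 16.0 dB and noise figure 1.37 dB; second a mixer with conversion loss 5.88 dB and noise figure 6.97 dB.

1.68 dB

Convert to linear (a loss of L dB is a gain of −L dB): F_i = 10^(NF_i/10), G_i = 10^(G_i,dB/10)
  Stage 1: F_1 = 10^(1.37/10) = 1.371, G_1 = 10^(16.0/10) = 39.81
  Stage 2: F_2 = 10^(6.97/10) = 4.977, G_2 = 10^(−5.88/10) = 0.2582
Friis cascade:
  F = 1.371 + (4.977 − 1)/39.81 = 1.471
NF = 10 log₁₀(1.471) = 1.68 dB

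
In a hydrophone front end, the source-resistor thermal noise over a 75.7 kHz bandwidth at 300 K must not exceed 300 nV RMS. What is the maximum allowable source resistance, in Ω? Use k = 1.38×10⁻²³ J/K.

71.8 Ω

Johnson–Nyquist: V_n = √(4kTRB) ⇒ R = V_n² / (4kTB)
4kTB = 4 × 1.38×10⁻²³ × 300 × 7.57×10⁴ = 1.25×10⁻¹⁵
R = (3.00×10⁻⁷)² / 1.25×10⁻¹⁵ = 7.18×10¹ Ω = 71.8 Ω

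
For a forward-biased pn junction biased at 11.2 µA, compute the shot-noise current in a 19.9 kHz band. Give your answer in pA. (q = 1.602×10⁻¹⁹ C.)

267 pA

I_n = √(2qI·B)
2qI·B = 2 × 1.602×10⁻¹⁹ × 1.12×10⁻⁵ × 1.99×10⁴ = 7.14×10⁻²⁰ A²
I_n = √(7.14×10⁻²⁰) = 2.67×10⁻¹⁰ A = 267 pA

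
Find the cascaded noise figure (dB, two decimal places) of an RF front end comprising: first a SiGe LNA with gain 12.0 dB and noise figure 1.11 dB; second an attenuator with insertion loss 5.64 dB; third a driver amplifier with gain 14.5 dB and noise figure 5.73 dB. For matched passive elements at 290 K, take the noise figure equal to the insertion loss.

3.21 dB

Convert to linear (a loss of L dB is a gain of −L dB): F_i = 10^(NF_i/10), G_i = 10^(G_i,dB/10)
  Stage 1: F_1 = 10^(1.11/10) = 1.291, G_1 = 10^(12.0/10) = 15.85
  Stage 2: F_2 = 10^(5.64/10) = 3.664, G_2 = 10^(−5.64/10) = 0.2729
  Stage 3: F_3 = 10^(5.73/10) = 3.741, G_3 = 10^(14.5/10) = 28.18
Friis cascade:
  F = 1.291 + (3.664 − 1)/15.85 + (3.741 − 1)/4.325 = 2.093
NF = 10 log₁₀(2.093) = 3.21 dB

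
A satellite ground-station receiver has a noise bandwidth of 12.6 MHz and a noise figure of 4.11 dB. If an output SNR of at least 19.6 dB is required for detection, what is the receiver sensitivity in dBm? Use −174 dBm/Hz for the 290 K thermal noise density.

Sensitivity = −174 + 10 log₁₀(B) + NF + SNR_min
= −174 + 71 + 4.11 + 19.6
= −79.29 dBm → −79.3 dBm

−79.3 dBm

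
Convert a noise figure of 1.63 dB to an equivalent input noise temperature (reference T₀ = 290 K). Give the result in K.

132 K

F = 10^(1.63/10) = 1.45546
T_e = (F − 1)·T₀ = (1.45546 − 1) × 290 = 132 K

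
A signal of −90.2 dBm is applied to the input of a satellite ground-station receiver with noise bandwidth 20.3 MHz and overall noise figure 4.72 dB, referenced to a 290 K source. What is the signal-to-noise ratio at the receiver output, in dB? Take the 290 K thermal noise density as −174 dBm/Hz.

Noise floor: N = −174 + 10 log₁₀(B) + NF
10 log₁₀(2.03×10⁷) = 73.07 dB
N = −174 + 73.07 + 4.72 = −96.21 dBm
SNR = P_sig − N = −90.2 − (−96.21) = 6.01 dB → 6.0 dB

6.0 dB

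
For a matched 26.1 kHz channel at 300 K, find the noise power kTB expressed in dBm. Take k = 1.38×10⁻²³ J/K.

−129.7 dBm

P_n = kTB = 1.38×10⁻²³ × 300 × 2.61×10⁴ = 1.08×10⁻¹⁶ W
In dBm: 10 log₁₀(1.08×10⁻¹⁶ / 10⁻³) = −129.7 dBm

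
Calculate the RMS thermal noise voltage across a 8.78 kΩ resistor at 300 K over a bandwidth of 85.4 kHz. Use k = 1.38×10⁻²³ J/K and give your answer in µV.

3.52 µV

V_n = √(4kTRB)
4kTRB = 4 × 1.38×10⁻²³ × 300 × 8.78×10³ × 8.54×10⁴ = 1.24×10⁻¹¹ V²
V_n = √(1.24×10⁻¹¹) = 3.52×10⁻⁶ V = 3.52 µV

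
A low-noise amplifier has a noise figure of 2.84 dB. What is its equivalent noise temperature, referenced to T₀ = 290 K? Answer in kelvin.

F = 10^(2.84/10) = 1.92309
T_e = (F − 1)·T₀ = (1.92309 − 1) × 290 = 268 K

268 K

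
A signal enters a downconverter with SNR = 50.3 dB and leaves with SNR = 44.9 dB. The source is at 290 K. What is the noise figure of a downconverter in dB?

NF (dB) = SNR_in(dB) − SNR_out(dB) when the source is at T₀
NF = 50.3 − 44.9 = 5.4 dB

5.4 dB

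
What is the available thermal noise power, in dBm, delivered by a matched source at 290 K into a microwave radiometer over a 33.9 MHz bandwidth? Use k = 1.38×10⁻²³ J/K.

−98.7 dBm

P_n = kTB = 1.38×10⁻²³ × 290 × 3.39×10⁷ = 1.36×10⁻¹³ W
In dBm: 10 log₁₀(1.36×10⁻¹³ / 10⁻³) = −98.7 dBm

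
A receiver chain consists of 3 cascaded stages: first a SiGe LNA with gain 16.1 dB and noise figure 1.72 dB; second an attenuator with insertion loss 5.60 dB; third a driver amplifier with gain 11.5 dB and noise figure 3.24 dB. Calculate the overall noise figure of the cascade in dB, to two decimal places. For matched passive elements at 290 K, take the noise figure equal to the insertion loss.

Convert to linear (a loss of L dB is a gain of −L dB): F_i = 10^(NF_i/10), G_i = 10^(G_i,dB/10)
  Stage 1: F_1 = 10^(1.72/10) = 1.486, G_1 = 10^(16.1/10) = 40.74
  Stage 2: F_2 = 10^(5.60/10) = 3.631, G_2 = 10^(−5.60/10) = 0.2754
  Stage 3: F_3 = 10^(3.24/10) = 2.109, G_3 = 10^(11.5/10) = 14.13
Friis cascade:
  F = 1.486 + (3.631 − 1)/40.74 + (2.109 − 1)/11.22 = 1.649
NF = 10 log₁₀(1.649) = 2.17 dB

2.17 dB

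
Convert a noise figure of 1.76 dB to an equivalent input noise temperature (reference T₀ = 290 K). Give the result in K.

145 K

F = 10^(1.76/10) = 1.49968
T_e = (F − 1)·T₀ = (1.49968 − 1) × 290 = 145 K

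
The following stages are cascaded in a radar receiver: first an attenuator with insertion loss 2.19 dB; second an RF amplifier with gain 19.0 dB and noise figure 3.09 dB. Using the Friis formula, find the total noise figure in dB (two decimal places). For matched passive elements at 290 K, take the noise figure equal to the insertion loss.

5.28 dB

Convert to linear (a loss of L dB is a gain of −L dB): F_i = 10^(NF_i/10), G_i = 10^(G_i,dB/10)
  Stage 1: F_1 = 10^(2.19/10) = 1.656, G_1 = 10^(−2.19/10) = 0.6039
  Stage 2: F_2 = 10^(3.09/10) = 2.037, G_2 = 10^(19.0/10) = 79.43
Friis cascade:
  F = 1.656 + (2.037 − 1)/0.6039 = 3.373
NF = 10 log₁₀(3.373) = 5.28 dB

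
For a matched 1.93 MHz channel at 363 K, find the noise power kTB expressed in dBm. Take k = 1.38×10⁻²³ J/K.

P_n = kTB = 1.38×10⁻²³ × 363 × 1.93×10⁶ = 9.67×10⁻¹⁵ W
In dBm: 10 log₁₀(9.67×10⁻¹⁵ / 10⁻³) = −110.1 dBm

−110.1 dBm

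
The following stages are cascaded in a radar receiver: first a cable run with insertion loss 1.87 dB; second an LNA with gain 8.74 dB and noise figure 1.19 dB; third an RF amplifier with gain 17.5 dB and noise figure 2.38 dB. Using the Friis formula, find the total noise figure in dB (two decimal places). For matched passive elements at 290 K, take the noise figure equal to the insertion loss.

Convert to linear (a loss of L dB is a gain of −L dB): F_i = 10^(NF_i/10), G_i = 10^(G_i,dB/10)
  Stage 1: F_1 = 10^(1.87/10) = 1.538, G_1 = 10^(−1.87/10) = 0.6501
  Stage 2: F_2 = 10^(1.19/10) = 1.315, G_2 = 10^(8.74/10) = 7.482
  Stage 3: F_3 = 10^(2.38/10) = 1.730, G_3 = 10^(17.5/10) = 56.23
Friis cascade:
  F = 1.538 + (1.315 − 1)/0.6501 + (1.730 − 1)/4.864 = 2.173
NF = 10 log₁₀(2.173) = 3.37 dB

3.37 dB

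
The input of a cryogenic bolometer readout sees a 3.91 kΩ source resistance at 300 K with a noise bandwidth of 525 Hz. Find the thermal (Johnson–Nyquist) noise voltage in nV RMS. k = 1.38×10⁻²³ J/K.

V_n = √(4kTRB)
4kTRB = 4 × 1.38×10⁻²³ × 300 × 3.91×10³ × 5.25×10² = 3.40×10⁻¹⁴ V²
V_n = √(3.40×10⁻¹⁴) = 1.84×10⁻⁷ V = 184 nV

184 nV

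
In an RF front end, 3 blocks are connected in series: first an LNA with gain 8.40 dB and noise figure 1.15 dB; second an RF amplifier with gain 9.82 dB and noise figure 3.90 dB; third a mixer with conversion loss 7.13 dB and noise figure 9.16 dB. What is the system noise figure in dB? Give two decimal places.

Convert to linear (a loss of L dB is a gain of −L dB): F_i = 10^(NF_i/10), G_i = 10^(G_i,dB/10)
  Stage 1: F_1 = 10^(1.15/10) = 1.303, G_1 = 10^(8.40/10) = 6.918
  Stage 2: F_2 = 10^(3.90/10) = 2.455, G_2 = 10^(9.82/10) = 9.594
  Stage 3: F_3 = 10^(9.16/10) = 8.241, G_3 = 10^(−7.13/10) = 0.1936
Friis cascade:
  F = 1.303 + (2.455 − 1)/6.918 + (8.241 − 1)/66.37 = 1.623
NF = 10 log₁₀(1.623) = 2.10 dB

2.10 dB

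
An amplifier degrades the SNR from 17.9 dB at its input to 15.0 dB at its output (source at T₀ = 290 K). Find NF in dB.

NF (dB) = SNR_in(dB) − SNR_out(dB) when the source is at T₀
NF = 17.9 − 15.0 = 2.9 dB

2.9 dB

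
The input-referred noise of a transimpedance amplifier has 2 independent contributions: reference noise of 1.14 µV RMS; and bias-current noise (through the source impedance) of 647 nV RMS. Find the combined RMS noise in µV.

1.31 µV

Uncorrelated sources add in power (mean-square): V_tot = √(ΣV_i²)
V_tot = √[(1.14×10⁻⁶)² + (6.47×10⁻⁷)²] = 1.31×10⁻⁶ V = 1.31 µV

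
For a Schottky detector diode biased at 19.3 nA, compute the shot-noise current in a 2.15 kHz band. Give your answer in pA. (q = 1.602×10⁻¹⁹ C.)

I_n = √(2qI·B)
2qI·B = 2 × 1.602×10⁻¹⁹ × 1.93×10⁻⁸ × 2.15×10³ = 1.33×10⁻²³ A²
I_n = √(1.33×10⁻²³) = 3.65×10⁻¹² A = 3.65 pA

3.65 pA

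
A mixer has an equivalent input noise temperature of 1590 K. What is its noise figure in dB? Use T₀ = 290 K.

8.12 dB

F = 1 + T_e/T₀ = 1 + 1590/290 = 6.48276
NF = 10 log₁₀(6.48276) = 8.12 dB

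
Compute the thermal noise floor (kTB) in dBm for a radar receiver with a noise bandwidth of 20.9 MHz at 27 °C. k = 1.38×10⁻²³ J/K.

T = 27 °C + 273.15 = 300.15 K
P_n = kTB = 1.38×10⁻²³ × 300.15 × 2.09×10⁷ = 8.66×10⁻¹⁴ W
In dBm: 10 log₁₀(8.66×10⁻¹⁴ / 10⁻³) = −100.6 dBm

−100.6 dBm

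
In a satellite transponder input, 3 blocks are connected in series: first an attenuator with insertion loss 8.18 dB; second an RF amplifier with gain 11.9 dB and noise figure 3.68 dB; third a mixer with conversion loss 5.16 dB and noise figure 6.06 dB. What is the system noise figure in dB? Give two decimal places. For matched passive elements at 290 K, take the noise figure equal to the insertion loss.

12.21 dB

Convert to linear (a loss of L dB is a gain of −L dB): F_i = 10^(NF_i/10), G_i = 10^(G_i,dB/10)
  Stage 1: F_1 = 10^(8.18/10) = 6.577, G_1 = 10^(−8.18/10) = 0.1521
  Stage 2: F_2 = 10^(3.68/10) = 2.333, G_2 = 10^(11.9/10) = 15.49
  Stage 3: F_3 = 10^(6.06/10) = 4.036, G_3 = 10^(−5.16/10) = 0.3048
Friis cascade:
  F = 6.577 + (2.333 − 1)/0.1521 + (4.036 − 1)/2.355 = 16.64
NF = 10 log₁₀(16.64) = 12.21 dB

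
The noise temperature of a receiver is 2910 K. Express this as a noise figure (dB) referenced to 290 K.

10.43 dB

F = 1 + T_e/T₀ = 1 + 2910/290 = 11.0345
NF = 10 log₁₀(11.0345) = 10.43 dB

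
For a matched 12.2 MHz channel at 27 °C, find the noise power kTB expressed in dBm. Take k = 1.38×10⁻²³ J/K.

−103.0 dBm

T = 27 °C + 273.15 = 300.15 K
P_n = kTB = 1.38×10⁻²³ × 300.15 × 1.22×10⁷ = 5.05×10⁻¹⁴ W
In dBm: 10 log₁₀(5.05×10⁻¹⁴ / 10⁻³) = −103.0 dBm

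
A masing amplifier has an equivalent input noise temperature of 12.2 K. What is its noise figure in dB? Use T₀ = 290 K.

0.179 dB

F = 1 + T_e/T₀ = 1 + 12.2/290 = 1.04207
NF = 10 log₁₀(1.04207) = 0.179 dB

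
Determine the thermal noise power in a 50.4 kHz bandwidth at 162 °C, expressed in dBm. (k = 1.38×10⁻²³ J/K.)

−125.2 dBm

T = 162 °C + 273.15 = 435.15 K
P_n = kTB = 1.38×10⁻²³ × 435.15 × 5.04×10⁴ = 3.03×10⁻¹⁶ W
In dBm: 10 log₁₀(3.03×10⁻¹⁶ / 10⁻³) = −125.2 dBm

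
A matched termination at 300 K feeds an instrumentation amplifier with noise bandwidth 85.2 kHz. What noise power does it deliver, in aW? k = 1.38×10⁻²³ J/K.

353 aW

P_n = kTB = 1.38×10⁻²³ × 300 × 8.52×10⁴ = 3.53×10⁻¹⁶ W = 353 aW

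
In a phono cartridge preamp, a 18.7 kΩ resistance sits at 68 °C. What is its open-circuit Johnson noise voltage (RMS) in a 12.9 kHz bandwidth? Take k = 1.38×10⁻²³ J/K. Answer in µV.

2.13 µV

T = 68 °C + 273.15 = 341.15 K
V_n = √(4kTRB)
4kTRB = 4 × 1.38×10⁻²³ × 341.15 × 1.87×10⁴ × 1.29×10⁴ = 4.54×10⁻¹² V²
V_n = √(4.54×10⁻¹²) = 2.13×10⁻⁶ V = 2.13 µV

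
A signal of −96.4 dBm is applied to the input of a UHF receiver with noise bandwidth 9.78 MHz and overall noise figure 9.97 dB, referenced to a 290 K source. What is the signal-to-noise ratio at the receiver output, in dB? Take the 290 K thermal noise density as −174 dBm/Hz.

−2.3 dB

Noise floor: N = −174 + 10 log₁₀(B) + NF
10 log₁₀(9.78×10⁶) = 69.9 dB
N = −174 + 69.9 + 9.97 = −94.13 dBm
SNR = P_sig − N = −96.4 − (−94.13) = −2.27 dB → −2.3 dB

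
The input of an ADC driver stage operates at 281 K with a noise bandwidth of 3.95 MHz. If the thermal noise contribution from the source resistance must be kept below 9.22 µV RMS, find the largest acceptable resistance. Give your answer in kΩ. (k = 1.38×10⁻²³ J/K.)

1.39 kΩ

Johnson–Nyquist: V_n = √(4kTRB) ⇒ R = V_n² / (4kTB)
4kTB = 4 × 1.38×10⁻²³ × 281 × 3.95×10⁶ = 6.13×10⁻¹⁴
R = (9.22×10⁻⁶)² / 6.13×10⁻¹⁴ = 1.39×10³ Ω = 1.39 kΩ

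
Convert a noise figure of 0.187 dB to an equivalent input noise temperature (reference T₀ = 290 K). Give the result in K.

F = 10^(0.187/10) = 1.044
T_e = (F − 1)·T₀ = (1.044 − 1) × 290 = 12.8 K

12.8 K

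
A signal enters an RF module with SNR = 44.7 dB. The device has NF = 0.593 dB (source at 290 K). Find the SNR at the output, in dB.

By definition F = SNR_in/SNR_out, so in dB: SNR_out = SNR_in − NF
SNR_out = 44.7 − 0.593 = 44.107 dB

44.107 dB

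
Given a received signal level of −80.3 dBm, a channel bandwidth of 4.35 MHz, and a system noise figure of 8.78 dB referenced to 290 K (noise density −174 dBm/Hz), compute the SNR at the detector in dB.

18.5 dB

Noise floor: N = −174 + 10 log₁₀(B) + NF
10 log₁₀(4.35×10⁶) = 66.38 dB
N = −174 + 66.38 + 8.78 = −98.84 dBm
SNR = P_sig − N = −80.3 − (−98.84) = 18.54 dB → 18.5 dB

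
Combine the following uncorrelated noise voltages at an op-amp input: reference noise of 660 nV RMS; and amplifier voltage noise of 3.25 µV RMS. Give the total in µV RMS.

Uncorrelated sources add in power (mean-square): V_tot = √(ΣV_i²)
V_tot = √[(6.60×10⁻⁷)² + (3.25×10⁻⁶)²] = 3.32×10⁻⁶ V = 3.32 µV

3.32 µV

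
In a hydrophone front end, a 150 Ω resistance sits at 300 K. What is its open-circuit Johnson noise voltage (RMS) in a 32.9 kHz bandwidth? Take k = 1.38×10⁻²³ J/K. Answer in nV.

286 nV

V_n = √(4kTRB)
4kTRB = 4 × 1.38×10⁻²³ × 300 × 1.50×10² × 3.29×10⁴ = 8.17×10⁻¹⁴ V²
V_n = √(8.17×10⁻¹⁴) = 2.86×10⁻⁷ V = 286 nV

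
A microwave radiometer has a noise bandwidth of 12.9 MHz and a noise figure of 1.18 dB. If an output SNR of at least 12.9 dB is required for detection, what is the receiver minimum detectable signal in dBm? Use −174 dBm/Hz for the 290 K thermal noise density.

−88.8 dBm

Sensitivity = −174 + 10 log₁₀(B) + NF + SNR_min
= −174 + 71.11 + 1.18 + 12.9
= −88.81 dBm → −88.8 dBm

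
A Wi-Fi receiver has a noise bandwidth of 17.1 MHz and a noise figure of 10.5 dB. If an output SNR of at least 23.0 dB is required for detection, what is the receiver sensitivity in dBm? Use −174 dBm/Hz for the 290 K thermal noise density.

−68.2 dBm

Sensitivity = −174 + 10 log₁₀(B) + NF + SNR_min
= −174 + 72.33 + 10.5 + 23.0
= −68.17 dBm → −68.2 dBm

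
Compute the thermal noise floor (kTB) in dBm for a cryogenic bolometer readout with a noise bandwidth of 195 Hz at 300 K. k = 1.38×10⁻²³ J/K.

P_n = kTB = 1.38×10⁻²³ × 300 × 1.95×10² = 8.07×10⁻¹⁹ W
In dBm: 10 log₁₀(8.07×10⁻¹⁹ / 10⁻³) = −150.9 dBm

−150.9 dBm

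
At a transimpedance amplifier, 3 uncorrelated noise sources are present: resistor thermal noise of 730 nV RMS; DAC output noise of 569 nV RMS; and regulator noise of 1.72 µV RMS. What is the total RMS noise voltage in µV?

Uncorrelated sources add in power (mean-square): V_tot = √(ΣV_i²)
V_tot = √[(7.30×10⁻⁷)² + (5.69×10⁻⁷)² + (1.72×10⁻⁶)²] = 1.95×10⁻⁶ V = 1.95 µV

1.95 µV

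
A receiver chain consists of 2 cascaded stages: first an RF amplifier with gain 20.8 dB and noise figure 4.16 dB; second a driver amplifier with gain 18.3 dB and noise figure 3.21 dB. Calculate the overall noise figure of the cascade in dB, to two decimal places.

Convert to linear (a loss of L dB is a gain of −L dB): F_i = 10^(NF_i/10), G_i = 10^(G_i,dB/10)
  Stage 1: F_1 = 10^(4.16/10) = 2.606, G_1 = 10^(20.8/10) = 120.2
  Stage 2: F_2 = 10^(3.21/10) = 2.094, G_2 = 10^(18.3/10) = 67.61
Friis cascade:
  F = 2.606 + (2.094 − 1)/120.2 = 2.615
NF = 10 log₁₀(2.615) = 4.18 dB

4.18 dB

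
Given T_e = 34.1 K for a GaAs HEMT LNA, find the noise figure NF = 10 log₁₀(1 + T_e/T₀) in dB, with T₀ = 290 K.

0.483 dB

F = 1 + T_e/T₀ = 1 + 34.1/290 = 1.11759
NF = 10 log₁₀(1.11759) = 0.483 dB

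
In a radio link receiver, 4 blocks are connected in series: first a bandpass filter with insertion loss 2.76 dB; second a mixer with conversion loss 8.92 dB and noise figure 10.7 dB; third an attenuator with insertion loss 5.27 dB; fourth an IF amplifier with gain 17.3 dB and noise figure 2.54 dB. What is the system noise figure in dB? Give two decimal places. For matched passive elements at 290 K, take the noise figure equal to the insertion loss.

19.84 dB

Convert to linear (a loss of L dB is a gain of −L dB): F_i = 10^(NF_i/10), G_i = 10^(G_i,dB/10)
  Stage 1: F_1 = 10^(2.76/10) = 1.888, G_1 = 10^(−2.76/10) = 0.5297
  Stage 2: F_2 = 10^(10.7/10) = 11.75, G_2 = 10^(−8.92/10) = 0.1282
  Stage 3: F_3 = 10^(5.27/10) = 3.365, G_3 = 10^(−5.27/10) = 0.2972
  Stage 4: F_4 = 10^(2.54/10) = 1.795, G_4 = 10^(17.3/10) = 53.70
Friis cascade:
  F = 1.888 + (11.75 − 1)/0.5297 + (3.365 − 1)/0.06792 + (1.795 − 1)/0.02018 = 96.38
NF = 10 log₁₀(96.38) = 19.84 dB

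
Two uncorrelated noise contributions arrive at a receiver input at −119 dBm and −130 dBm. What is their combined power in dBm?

Convert to linear, add, convert back:
P₁ = 1.26×10⁻¹⁵ W, P₂ = 1.00×10⁻¹⁶ W
P_tot = 1.36×10⁻¹⁵ W → 10 log₁₀(P_tot / 10⁻³) = −118.7 dBm

−118.7 dBm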